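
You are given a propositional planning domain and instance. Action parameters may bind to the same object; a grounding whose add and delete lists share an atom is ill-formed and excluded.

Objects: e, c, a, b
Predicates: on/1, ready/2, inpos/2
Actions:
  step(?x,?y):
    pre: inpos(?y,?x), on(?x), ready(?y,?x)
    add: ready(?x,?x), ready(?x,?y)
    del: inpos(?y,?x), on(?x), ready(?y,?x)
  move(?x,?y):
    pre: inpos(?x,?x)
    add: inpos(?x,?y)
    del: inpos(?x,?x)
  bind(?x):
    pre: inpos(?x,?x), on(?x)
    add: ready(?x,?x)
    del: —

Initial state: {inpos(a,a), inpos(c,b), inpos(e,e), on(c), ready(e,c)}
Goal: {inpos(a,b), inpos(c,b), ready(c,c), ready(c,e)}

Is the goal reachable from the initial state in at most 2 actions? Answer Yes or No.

1. move(e,c)  →  {inpos(a,a), inpos(c,b), inpos(e,c), on(c), ready(e,c)}
2. step(c,e)  →  {inpos(a,a), inpos(c,b), ready(c,c), ready(c,e)}
3. move(a,b)  →  {inpos(a,b), inpos(c,b), ready(c,c), ready(c,e)}
optimal plan length = 3; 3 > 2

No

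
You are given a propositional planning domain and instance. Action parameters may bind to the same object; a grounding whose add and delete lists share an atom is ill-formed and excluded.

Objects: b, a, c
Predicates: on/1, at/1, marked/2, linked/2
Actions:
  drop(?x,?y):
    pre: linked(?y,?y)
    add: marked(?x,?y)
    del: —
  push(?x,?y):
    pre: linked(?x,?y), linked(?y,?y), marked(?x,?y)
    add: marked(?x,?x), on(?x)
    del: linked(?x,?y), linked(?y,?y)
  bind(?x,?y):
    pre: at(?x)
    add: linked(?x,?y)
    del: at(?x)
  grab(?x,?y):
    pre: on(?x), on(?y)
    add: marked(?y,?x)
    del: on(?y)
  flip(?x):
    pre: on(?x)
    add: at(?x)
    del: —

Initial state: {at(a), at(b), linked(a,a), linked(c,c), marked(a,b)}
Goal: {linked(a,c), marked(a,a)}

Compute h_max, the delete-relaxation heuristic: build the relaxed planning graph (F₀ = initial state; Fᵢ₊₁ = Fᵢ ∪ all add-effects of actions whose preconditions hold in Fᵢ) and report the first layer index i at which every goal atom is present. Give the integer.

1

F0 = init (5 atoms)
F1 = F0 ∪ {linked(a,b), linked(a,c), linked(b,a), linked(b,b), linked(b,c), marked(a,a), marked(a,c), marked(b,a), marked(b,c), marked(c,a), marked(c,c)}  (16 atoms)
goal ⊆ F1  ⇒  h_max = 1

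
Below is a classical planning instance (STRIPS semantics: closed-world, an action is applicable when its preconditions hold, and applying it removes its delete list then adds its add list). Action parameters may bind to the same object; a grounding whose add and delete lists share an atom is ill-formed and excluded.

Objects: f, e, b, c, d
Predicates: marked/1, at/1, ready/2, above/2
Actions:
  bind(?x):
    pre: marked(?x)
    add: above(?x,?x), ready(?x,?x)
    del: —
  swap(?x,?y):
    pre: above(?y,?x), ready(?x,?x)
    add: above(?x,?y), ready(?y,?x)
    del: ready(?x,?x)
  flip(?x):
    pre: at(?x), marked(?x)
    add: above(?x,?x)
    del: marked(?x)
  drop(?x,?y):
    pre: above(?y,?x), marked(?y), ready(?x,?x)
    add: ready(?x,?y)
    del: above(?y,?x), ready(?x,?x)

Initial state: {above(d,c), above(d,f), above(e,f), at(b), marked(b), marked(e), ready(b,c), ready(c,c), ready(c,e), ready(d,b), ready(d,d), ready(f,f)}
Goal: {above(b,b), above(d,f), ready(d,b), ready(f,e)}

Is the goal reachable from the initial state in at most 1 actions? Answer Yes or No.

1. bind(b)  →  {above(b,b), above(d,c), above(d,f), above(e,f), at(b), marked(b), marked(e), ready(b,b), ready(b,c), ready(c,c), ready(c,e), ready(d,b), ready(d,d), ready(f,f)}
2. drop(f,e)  →  {above(b,b), above(d,c), above(d,f), at(b), marked(b), marked(e), ready(b,b), ready(b,c), ready(c,c), ready(c,e), ready(d,b), ready(d,d), ready(f,e)}
optimal plan length = 2; 2 > 1

No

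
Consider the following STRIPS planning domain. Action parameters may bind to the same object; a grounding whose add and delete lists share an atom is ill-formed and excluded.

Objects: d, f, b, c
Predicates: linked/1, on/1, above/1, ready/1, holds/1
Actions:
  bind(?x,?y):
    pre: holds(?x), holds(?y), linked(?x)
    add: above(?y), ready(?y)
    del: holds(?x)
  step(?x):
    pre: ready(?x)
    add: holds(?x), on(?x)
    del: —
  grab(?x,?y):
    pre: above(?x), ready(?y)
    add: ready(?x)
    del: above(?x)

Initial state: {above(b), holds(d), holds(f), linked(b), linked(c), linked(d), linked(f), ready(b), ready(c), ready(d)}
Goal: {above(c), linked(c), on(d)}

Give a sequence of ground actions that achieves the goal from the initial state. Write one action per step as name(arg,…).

step(d); step(c); bind(d,c)

1. step(d)  →  {above(b), holds(d), holds(f), linked(b), linked(c), linked(d), linked(f), on(d), ready(b), ready(c), ready(d)}
2. step(c)  →  {above(b), holds(c), holds(d), holds(f), linked(b), linked(c), linked(d), linked(f), on(c), on(d), ready(b), ready(c), ready(d)}
3. bind(d,c)  →  {above(b), above(c), holds(c), holds(f), linked(b), linked(c), linked(d), linked(f), on(c), on(d), ready(b), ready(c), ready(d)}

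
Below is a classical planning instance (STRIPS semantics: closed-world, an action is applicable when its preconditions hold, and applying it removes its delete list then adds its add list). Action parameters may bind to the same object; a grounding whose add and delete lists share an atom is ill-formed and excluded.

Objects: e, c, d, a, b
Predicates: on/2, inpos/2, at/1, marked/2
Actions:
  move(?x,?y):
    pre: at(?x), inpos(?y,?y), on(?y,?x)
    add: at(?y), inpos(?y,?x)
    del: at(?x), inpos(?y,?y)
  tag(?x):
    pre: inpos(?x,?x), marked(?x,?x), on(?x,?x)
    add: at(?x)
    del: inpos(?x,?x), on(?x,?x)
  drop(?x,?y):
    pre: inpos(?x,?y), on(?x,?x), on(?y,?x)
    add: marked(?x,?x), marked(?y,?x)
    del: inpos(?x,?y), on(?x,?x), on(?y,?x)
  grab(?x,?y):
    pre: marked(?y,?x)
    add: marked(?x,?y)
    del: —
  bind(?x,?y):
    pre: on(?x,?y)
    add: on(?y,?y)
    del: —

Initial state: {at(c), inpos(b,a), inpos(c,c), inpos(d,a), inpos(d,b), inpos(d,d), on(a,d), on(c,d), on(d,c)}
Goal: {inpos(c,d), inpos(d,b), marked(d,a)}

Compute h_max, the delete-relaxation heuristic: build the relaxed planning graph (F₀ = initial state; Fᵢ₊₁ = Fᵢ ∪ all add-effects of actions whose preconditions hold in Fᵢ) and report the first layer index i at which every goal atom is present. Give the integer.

3

F0 = init (9 atoms)
F1 = F0 ∪ {at(d), inpos(d,c), on(c,c), on(d,d)}  (13 atoms)
F2 = F1 ∪ {inpos(c,d), marked(a,d), marked(c,c), marked(c,d), marked(d,d)}  (18 atoms)
F3 = F2 ∪ {marked(d,a), marked(d,c)}  (20 atoms)
goal ⊆ F3  ⇒  h_max = 3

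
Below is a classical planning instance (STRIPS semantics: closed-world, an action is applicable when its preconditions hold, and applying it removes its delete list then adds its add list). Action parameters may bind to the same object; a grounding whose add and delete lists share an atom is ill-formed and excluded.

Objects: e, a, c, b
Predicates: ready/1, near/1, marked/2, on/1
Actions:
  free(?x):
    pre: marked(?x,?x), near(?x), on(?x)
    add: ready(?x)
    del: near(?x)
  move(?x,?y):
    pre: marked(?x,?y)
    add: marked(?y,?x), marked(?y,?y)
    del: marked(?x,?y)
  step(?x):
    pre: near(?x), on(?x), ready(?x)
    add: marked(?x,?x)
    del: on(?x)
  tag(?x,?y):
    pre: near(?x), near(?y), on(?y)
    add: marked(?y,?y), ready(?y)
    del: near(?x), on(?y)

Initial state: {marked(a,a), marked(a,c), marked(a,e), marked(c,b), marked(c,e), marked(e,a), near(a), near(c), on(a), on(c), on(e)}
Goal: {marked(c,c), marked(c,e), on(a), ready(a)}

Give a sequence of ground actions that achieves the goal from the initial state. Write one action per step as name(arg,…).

1. free(a)  →  {marked(a,a), marked(a,c), marked(a,e), marked(c,b), marked(c,e), marked(e,a), near(c), on(a), on(c), on(e), ready(a)}
2. move(a,c)  →  {marked(a,a), marked(a,e), marked(c,a), marked(c,b), marked(c,c), marked(c,e), marked(e,a), near(c), on(a), on(c), on(e), ready(a)}

free(a); move(a,c)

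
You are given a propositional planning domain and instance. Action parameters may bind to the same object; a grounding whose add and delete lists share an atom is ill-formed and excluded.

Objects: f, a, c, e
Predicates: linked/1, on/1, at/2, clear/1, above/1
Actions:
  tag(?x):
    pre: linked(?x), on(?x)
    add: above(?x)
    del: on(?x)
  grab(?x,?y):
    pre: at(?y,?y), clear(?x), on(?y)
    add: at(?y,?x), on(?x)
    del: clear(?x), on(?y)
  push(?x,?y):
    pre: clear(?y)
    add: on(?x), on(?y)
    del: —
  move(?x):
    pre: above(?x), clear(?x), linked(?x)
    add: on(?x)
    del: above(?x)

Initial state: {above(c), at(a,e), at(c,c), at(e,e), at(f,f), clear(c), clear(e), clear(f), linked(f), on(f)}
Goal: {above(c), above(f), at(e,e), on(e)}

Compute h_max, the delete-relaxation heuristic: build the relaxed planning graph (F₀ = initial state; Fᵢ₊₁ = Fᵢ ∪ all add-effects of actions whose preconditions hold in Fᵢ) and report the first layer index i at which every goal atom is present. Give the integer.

1

F0 = init (10 atoms)
F1 = F0 ∪ {above(f), at(f,c), at(f,e), on(a), on(c), on(e)}  (16 atoms)
goal ⊆ F1  ⇒  h_max = 1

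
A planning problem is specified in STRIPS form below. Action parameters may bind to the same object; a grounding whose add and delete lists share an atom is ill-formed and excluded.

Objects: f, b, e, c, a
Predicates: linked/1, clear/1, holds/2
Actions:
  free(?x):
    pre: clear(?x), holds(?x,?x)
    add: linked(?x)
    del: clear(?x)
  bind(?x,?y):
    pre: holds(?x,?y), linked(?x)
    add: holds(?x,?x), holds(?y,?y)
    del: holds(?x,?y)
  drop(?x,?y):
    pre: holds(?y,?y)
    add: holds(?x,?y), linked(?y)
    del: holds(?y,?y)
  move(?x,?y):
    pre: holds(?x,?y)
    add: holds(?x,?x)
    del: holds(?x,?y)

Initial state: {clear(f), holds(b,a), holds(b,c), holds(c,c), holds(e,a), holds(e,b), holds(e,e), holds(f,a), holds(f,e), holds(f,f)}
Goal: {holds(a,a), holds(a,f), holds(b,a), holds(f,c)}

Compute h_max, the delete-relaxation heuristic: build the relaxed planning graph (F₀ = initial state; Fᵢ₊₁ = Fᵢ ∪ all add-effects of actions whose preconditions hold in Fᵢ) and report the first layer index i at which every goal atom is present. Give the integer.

F0 = init (10 atoms)
F1 = F0 ∪ {holds(a,c), holds(a,e), holds(a,f), holds(b,b), holds(b,e), holds(b,f), holds(c,e), holds(c,f), holds(e,c), holds(e,f), holds(f,c), linked(c), linked(e), linked(f)}  (24 atoms)
F2 = F1 ∪ {holds(a,a), holds(a,b), holds(c,b), holds(f,b), linked(b)}  (29 atoms)
goal ⊆ F2  ⇒  h_max = 2

2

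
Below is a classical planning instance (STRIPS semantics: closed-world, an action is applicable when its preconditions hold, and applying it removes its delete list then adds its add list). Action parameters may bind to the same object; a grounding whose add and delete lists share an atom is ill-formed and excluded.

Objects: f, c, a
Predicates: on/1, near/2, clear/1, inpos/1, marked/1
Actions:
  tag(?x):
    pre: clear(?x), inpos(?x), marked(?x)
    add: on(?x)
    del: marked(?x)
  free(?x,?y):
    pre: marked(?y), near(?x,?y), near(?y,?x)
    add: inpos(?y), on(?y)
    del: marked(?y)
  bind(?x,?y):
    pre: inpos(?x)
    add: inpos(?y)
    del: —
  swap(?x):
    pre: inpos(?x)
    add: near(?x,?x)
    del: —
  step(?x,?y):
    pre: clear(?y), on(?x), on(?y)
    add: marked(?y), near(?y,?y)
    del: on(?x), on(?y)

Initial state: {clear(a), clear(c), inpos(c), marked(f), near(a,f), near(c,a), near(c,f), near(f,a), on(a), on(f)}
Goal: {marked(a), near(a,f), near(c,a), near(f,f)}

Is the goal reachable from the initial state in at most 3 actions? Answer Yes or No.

1. free(a,f)  →  {clear(a), clear(c), inpos(c), inpos(f), near(a,f), near(c,a), near(c,f), near(f,a), on(a), on(f)}
2. swap(f)  →  {clear(a), clear(c), inpos(c), inpos(f), near(a,f), near(c,a), near(c,f), near(f,a), near(f,f), on(a), on(f)}
3. step(f,a)  →  {clear(a), clear(c), inpos(c), inpos(f), marked(a), near(a,a), near(a,f), near(c,a), near(c,f), near(f,a), near(f,f)}
optimal plan length = 3; 3 ≤ 3

Yes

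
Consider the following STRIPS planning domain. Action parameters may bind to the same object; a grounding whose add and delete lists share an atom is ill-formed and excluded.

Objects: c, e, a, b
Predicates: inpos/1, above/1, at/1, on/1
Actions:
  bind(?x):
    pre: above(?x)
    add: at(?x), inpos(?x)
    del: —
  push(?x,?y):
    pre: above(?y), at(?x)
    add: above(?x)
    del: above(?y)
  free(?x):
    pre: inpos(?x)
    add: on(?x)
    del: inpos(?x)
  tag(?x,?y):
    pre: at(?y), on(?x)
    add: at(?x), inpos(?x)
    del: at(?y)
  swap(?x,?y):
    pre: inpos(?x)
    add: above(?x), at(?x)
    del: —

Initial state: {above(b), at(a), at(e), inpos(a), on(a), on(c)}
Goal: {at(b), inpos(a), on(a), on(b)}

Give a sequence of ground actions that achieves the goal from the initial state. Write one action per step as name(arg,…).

bind(b); free(b)

1. bind(b)  →  {above(b), at(a), at(b), at(e), inpos(a), inpos(b), on(a), on(c)}
2. free(b)  →  {above(b), at(a), at(b), at(e), inpos(a), on(a), on(b), on(c)}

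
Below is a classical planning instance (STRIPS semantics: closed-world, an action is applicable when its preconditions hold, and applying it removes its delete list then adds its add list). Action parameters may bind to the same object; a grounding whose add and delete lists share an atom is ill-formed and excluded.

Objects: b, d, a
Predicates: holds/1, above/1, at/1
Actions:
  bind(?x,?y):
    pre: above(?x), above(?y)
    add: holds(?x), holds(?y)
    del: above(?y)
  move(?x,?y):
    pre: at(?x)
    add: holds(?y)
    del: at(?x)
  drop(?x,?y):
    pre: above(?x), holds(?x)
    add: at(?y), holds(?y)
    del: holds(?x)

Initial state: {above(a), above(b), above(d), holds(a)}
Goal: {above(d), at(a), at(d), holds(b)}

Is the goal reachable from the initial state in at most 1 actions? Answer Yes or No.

1. bind(b,b)  →  {above(a), above(d), holds(a), holds(b)}
2. drop(a,d)  →  {above(a), above(d), at(d), holds(b), holds(d)}
3. drop(d,a)  →  {above(a), above(d), at(a), at(d), holds(a), holds(b)}
optimal plan length = 3; 3 > 1

No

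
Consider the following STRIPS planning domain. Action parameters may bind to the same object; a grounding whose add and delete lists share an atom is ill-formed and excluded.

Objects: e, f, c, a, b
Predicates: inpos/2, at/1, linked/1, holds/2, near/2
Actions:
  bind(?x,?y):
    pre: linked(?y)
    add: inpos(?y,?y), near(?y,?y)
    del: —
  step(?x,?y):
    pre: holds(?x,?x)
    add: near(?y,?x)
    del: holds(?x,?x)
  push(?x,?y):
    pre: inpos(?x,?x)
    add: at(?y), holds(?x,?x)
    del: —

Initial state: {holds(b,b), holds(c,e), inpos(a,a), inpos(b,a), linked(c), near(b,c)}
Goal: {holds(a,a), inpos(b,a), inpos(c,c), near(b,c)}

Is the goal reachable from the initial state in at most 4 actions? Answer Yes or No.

Yes

1. bind(e,c)  →  {holds(b,b), holds(c,e), inpos(a,a), inpos(b,a), inpos(c,c), linked(c), near(b,c), near(c,c)}
2. push(a,e)  →  {at(e), holds(a,a), holds(b,b), holds(c,e), inpos(a,a), inpos(b,a), inpos(c,c), linked(c), near(b,c), near(c,c)}
optimal plan length = 2; 2 ≤ 4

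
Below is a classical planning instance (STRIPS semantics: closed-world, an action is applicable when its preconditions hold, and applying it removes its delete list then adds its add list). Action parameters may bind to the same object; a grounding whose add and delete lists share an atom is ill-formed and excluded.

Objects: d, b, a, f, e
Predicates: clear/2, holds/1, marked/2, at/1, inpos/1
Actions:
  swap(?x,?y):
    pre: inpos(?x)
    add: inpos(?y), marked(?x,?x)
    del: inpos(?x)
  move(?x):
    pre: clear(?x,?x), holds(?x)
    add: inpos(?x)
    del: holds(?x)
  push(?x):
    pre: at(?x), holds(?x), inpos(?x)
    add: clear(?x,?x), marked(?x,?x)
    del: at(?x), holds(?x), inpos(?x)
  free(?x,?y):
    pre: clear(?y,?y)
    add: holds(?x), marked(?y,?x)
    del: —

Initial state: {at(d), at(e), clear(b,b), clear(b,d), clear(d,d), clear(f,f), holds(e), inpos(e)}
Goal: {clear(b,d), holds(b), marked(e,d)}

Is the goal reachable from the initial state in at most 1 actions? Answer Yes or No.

1. push(e)  →  {at(d), clear(b,b), clear(b,d), clear(d,d), clear(e,e), clear(f,f), marked(e,e)}
2. free(d,e)  →  {at(d), clear(b,b), clear(b,d), clear(d,d), clear(e,e), clear(f,f), holds(d), marked(e,d), marked(e,e)}
3. free(b,d)  →  {at(d), clear(b,b), clear(b,d), clear(d,d), clear(e,e), clear(f,f), holds(b), holds(d), marked(d,b), marked(e,d), marked(e,e)}
optimal plan length = 3; 3 > 1

No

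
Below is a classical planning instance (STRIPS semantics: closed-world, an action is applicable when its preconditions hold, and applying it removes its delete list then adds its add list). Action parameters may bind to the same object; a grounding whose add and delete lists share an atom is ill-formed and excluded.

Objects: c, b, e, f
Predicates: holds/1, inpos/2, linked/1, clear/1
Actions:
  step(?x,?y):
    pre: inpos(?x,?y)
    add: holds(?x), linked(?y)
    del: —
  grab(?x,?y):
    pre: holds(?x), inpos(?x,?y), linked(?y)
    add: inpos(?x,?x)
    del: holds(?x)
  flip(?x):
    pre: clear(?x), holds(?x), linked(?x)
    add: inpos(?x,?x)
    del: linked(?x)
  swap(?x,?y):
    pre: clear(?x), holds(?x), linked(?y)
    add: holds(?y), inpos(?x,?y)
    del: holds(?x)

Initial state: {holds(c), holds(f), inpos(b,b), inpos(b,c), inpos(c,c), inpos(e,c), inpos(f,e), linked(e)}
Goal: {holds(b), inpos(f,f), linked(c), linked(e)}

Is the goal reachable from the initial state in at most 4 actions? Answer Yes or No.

1. step(b,c)  →  {holds(b), holds(c), holds(f), inpos(b,b), inpos(b,c), inpos(c,c), inpos(e,c), inpos(f,e), linked(c), linked(e)}
2. grab(f,e)  →  {holds(b), holds(c), inpos(b,b), inpos(b,c), inpos(c,c), inpos(e,c), inpos(f,e), inpos(f,f), linked(c), linked(e)}
optimal plan length = 2; 2 ≤ 4

Yes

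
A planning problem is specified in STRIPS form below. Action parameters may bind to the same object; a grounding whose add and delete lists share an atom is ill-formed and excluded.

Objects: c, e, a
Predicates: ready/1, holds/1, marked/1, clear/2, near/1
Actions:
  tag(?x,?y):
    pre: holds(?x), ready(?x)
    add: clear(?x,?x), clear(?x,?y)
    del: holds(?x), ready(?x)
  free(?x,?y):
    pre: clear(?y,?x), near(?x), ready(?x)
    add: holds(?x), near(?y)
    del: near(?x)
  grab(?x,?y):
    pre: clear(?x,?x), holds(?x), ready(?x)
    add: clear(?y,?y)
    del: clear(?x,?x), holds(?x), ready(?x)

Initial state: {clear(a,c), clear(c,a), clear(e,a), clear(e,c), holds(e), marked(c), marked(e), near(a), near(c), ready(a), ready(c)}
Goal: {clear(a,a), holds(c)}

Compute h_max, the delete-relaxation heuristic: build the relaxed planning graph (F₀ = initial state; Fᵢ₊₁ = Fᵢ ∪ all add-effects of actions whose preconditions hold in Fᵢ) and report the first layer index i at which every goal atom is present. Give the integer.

2

F0 = init (11 atoms)
F1 = F0 ∪ {holds(a), holds(c), near(e)}  (14 atoms)
F2 = F1 ∪ {clear(a,a), clear(a,e), clear(c,c), clear(c,e)}  (18 atoms)
goal ⊆ F2  ⇒  h_max = 2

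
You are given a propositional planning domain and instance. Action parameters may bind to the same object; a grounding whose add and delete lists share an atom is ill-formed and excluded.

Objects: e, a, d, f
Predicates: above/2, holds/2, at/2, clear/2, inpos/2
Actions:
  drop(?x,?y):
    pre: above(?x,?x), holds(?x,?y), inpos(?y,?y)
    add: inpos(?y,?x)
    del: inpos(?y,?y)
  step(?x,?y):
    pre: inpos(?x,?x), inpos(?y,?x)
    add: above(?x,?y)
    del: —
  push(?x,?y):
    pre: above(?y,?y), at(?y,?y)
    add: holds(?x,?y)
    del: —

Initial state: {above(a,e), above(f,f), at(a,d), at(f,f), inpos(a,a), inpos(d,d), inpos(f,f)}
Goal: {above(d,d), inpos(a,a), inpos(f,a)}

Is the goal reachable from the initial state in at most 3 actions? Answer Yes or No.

No

1. step(a,a)  →  {above(a,a), above(a,e), above(f,f), at(a,d), at(f,f), inpos(a,a), inpos(d,d), inpos(f,f)}
2. step(d,d)  →  {above(a,a), above(a,e), above(d,d), above(f,f), at(a,d), at(f,f), inpos(a,a), inpos(d,d), inpos(f,f)}
3. push(a,f)  →  {above(a,a), above(a,e), above(d,d), above(f,f), at(a,d), at(f,f), holds(a,f), inpos(a,a), inpos(d,d), inpos(f,f)}
4. drop(a,f)  →  {above(a,a), above(a,e), above(d,d), above(f,f), at(a,d), at(f,f), holds(a,f), inpos(a,a), inpos(d,d), inpos(f,a)}
optimal plan length = 4; 4 > 3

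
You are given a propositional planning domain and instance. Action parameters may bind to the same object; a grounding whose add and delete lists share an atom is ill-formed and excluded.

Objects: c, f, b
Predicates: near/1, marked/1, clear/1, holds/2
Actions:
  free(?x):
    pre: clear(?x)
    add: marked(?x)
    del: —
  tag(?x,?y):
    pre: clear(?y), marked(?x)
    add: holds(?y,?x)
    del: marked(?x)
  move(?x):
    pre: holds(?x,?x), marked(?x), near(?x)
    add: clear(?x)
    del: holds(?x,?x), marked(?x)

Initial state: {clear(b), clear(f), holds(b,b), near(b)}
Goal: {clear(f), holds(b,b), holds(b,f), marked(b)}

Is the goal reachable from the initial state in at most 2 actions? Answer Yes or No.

No

1. free(f)  →  {clear(b), clear(f), holds(b,b), marked(f), near(b)}
2. free(b)  →  {clear(b), clear(f), holds(b,b), marked(b), marked(f), near(b)}
3. tag(f,b)  →  {clear(b), clear(f), holds(b,b), holds(b,f), marked(b), near(b)}
optimal plan length = 3; 3 > 2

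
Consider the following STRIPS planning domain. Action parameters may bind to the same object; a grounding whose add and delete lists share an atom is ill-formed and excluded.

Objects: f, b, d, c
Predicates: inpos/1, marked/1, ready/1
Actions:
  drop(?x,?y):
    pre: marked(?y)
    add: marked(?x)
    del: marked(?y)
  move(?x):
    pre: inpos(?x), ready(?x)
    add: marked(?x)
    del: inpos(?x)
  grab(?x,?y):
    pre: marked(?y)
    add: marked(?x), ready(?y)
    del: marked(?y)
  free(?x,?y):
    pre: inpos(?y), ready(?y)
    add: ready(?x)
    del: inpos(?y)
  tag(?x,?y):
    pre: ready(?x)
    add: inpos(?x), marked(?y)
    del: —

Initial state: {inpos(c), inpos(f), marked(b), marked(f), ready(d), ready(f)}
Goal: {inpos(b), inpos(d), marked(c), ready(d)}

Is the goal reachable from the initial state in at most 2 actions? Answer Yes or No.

No

1. grab(f,b)  →  {inpos(c), inpos(f), marked(f), ready(b), ready(d), ready(f)}
2. tag(b,f)  →  {inpos(b), inpos(c), inpos(f), marked(f), ready(b), ready(d), ready(f)}
3. tag(d,c)  →  {inpos(b), inpos(c), inpos(d), inpos(f), marked(c), marked(f), ready(b), ready(d), ready(f)}
optimal plan length = 3; 3 > 2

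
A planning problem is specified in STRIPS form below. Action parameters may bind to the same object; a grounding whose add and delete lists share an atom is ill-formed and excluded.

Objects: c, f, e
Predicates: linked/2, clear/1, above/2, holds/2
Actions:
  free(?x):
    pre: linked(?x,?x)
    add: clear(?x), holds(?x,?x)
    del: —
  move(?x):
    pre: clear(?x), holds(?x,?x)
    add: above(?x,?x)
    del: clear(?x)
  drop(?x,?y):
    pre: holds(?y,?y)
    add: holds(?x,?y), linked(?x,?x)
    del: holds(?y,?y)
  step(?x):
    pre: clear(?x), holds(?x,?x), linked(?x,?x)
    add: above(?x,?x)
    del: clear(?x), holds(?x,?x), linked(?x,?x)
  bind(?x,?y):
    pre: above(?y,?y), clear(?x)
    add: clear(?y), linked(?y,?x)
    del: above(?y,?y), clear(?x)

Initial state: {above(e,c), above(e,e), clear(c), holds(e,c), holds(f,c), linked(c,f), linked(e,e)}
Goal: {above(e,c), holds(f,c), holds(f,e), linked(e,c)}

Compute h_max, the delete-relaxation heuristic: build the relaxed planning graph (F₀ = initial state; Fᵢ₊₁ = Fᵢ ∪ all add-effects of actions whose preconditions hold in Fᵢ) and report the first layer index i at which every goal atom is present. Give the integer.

F0 = init (7 atoms)
F1 = F0 ∪ {clear(e), holds(e,e), linked(e,c)}  (10 atoms)
F2 = F1 ∪ {holds(c,e), holds(f,e), linked(c,c), linked(f,f)}  (14 atoms)
goal ⊆ F2  ⇒  h_max = 2

2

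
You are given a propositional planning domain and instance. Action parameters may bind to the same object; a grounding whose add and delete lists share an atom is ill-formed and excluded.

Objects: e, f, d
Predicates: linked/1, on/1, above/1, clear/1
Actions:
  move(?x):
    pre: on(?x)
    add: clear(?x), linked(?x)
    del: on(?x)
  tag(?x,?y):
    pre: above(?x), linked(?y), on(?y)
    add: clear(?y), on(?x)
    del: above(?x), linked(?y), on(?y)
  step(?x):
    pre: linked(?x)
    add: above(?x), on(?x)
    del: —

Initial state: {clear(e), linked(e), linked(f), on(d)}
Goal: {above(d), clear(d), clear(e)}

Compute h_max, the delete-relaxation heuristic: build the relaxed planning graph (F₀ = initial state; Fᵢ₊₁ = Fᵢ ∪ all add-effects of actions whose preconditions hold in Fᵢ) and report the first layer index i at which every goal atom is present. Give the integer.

2

F0 = init (4 atoms)
F1 = F0 ∪ {above(e), above(f), clear(d), linked(d), on(e), on(f)}  (10 atoms)
F2 = F1 ∪ {above(d), clear(f)}  (12 atoms)
goal ⊆ F2  ⇒  h_max = 2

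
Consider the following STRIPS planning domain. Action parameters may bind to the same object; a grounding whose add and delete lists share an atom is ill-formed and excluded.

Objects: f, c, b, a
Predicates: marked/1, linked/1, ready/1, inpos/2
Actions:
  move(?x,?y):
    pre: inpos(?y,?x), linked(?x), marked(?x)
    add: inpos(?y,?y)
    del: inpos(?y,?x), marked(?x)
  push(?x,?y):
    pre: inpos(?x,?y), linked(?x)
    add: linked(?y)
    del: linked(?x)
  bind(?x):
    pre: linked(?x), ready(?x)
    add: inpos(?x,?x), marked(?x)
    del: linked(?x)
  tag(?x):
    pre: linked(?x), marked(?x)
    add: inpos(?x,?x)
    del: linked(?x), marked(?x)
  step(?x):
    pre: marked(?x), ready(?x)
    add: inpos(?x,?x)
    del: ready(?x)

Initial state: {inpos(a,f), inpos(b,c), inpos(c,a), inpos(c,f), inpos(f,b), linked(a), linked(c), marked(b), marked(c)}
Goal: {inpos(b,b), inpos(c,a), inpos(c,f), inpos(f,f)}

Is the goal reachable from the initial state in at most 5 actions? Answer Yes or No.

1. move(c,b)  →  {inpos(a,f), inpos(b,b), inpos(c,a), inpos(c,f), inpos(f,b), linked(a), linked(c), marked(b)}
2. push(c,f)  →  {inpos(a,f), inpos(b,b), inpos(c,a), inpos(c,f), inpos(f,b), linked(a), linked(f), marked(b)}
3. push(f,b)  →  {inpos(a,f), inpos(b,b), inpos(c,a), inpos(c,f), inpos(f,b), linked(a), linked(b), marked(b)}
4. move(b,f)  →  {inpos(a,f), inpos(b,b), inpos(c,a), inpos(c,f), inpos(f,f), linked(a), linked(b)}
optimal plan length = 4; 4 ≤ 5

Yes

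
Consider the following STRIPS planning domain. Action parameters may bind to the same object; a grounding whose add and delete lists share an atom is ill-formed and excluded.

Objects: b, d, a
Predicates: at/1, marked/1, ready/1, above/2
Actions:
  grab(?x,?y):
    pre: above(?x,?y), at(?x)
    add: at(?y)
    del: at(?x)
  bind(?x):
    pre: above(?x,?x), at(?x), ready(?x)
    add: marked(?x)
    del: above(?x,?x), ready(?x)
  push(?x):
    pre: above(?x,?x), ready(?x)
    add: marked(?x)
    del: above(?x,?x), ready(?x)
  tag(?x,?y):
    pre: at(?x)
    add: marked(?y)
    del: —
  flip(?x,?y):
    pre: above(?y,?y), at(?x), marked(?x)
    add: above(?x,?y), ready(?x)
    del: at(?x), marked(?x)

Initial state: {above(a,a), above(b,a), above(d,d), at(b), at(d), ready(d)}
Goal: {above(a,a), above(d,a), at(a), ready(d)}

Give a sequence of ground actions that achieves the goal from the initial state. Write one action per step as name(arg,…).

grab(b,a); bind(d); flip(d,a)

1. grab(b,a)  →  {above(a,a), above(b,a), above(d,d), at(a), at(d), ready(d)}
2. bind(d)  →  {above(a,a), above(b,a), at(a), at(d), marked(d)}
3. flip(d,a)  →  {above(a,a), above(b,a), above(d,a), at(a), ready(d)}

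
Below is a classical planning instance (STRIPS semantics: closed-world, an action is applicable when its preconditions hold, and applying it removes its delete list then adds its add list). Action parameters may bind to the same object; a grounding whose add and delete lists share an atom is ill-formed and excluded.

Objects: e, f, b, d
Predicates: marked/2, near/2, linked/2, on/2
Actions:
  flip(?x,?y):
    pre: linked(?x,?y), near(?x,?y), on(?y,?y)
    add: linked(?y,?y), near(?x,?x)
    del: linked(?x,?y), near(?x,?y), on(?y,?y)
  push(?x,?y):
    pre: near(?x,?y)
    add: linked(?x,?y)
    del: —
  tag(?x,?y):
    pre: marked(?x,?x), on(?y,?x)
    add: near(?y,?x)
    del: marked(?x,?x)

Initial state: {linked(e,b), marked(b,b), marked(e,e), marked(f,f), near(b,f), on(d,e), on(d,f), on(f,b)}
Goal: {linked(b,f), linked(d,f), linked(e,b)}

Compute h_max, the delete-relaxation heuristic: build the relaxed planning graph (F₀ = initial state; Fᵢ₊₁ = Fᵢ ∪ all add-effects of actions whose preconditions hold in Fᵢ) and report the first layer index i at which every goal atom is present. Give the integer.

F0 = init (8 atoms)
F1 = F0 ∪ {linked(b,f), near(d,e), near(d,f), near(f,b)}  (12 atoms)
F2 = F1 ∪ {linked(d,e), linked(d,f), linked(f,b)}  (15 atoms)
goal ⊆ F2  ⇒  h_max = 2

2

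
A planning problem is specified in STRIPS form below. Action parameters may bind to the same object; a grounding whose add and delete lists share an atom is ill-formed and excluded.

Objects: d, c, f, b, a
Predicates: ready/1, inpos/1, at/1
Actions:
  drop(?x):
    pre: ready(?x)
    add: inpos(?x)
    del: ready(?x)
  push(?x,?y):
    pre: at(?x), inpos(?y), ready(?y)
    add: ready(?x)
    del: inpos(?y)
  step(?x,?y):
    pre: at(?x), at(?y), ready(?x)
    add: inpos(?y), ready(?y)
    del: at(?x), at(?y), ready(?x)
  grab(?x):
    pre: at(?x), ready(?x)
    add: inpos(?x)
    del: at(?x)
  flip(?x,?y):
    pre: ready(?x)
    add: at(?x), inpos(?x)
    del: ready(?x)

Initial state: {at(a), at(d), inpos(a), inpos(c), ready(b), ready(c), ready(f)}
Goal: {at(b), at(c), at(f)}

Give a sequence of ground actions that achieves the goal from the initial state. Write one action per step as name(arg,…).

flip(c,d); flip(f,d); flip(b,d)

1. flip(c,d)  →  {at(a), at(c), at(d), inpos(a), inpos(c), ready(b), ready(f)}
2. flip(f,d)  →  {at(a), at(c), at(d), at(f), inpos(a), inpos(c), inpos(f), ready(b)}
3. flip(b,d)  →  {at(a), at(b), at(c), at(d), at(f), inpos(a), inpos(b), inpos(c), inpos(f)}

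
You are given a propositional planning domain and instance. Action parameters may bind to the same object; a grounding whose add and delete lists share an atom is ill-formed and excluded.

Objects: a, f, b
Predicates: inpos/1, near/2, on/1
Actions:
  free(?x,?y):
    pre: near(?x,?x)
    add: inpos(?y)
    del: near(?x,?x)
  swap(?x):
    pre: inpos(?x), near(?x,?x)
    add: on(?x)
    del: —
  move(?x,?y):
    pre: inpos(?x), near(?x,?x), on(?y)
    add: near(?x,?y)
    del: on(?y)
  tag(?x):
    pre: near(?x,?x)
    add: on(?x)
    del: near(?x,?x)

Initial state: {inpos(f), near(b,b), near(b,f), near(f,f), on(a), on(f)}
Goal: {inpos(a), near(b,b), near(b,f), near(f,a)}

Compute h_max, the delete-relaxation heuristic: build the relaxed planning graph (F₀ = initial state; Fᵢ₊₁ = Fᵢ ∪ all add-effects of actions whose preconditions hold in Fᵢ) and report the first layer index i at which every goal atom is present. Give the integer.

F0 = init (6 atoms)
F1 = F0 ∪ {inpos(a), inpos(b), near(f,a), on(b)}  (10 atoms)
goal ⊆ F1  ⇒  h_max = 1

1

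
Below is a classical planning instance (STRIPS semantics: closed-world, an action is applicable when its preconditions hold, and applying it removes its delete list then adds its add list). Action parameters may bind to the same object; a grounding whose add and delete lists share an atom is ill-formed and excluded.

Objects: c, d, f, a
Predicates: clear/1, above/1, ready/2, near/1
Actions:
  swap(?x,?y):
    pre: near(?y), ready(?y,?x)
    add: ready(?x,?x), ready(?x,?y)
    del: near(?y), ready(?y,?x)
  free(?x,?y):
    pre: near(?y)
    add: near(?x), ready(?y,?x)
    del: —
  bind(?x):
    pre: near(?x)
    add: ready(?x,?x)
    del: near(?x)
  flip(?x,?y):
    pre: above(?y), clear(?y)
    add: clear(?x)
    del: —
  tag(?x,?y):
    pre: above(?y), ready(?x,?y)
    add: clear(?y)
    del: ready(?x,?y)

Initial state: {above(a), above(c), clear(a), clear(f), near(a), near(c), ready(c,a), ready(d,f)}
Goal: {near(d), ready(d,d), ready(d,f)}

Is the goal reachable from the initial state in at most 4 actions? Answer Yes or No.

1. free(d,c)  →  {above(a), above(c), clear(a), clear(f), near(a), near(c), near(d), ready(c,a), ready(c,d), ready(d,f)}
2. swap(d,c)  →  {above(a), above(c), clear(a), clear(f), near(a), near(d), ready(c,a), ready(d,c), ready(d,d), ready(d,f)}
optimal plan length = 2; 2 ≤ 4

Yes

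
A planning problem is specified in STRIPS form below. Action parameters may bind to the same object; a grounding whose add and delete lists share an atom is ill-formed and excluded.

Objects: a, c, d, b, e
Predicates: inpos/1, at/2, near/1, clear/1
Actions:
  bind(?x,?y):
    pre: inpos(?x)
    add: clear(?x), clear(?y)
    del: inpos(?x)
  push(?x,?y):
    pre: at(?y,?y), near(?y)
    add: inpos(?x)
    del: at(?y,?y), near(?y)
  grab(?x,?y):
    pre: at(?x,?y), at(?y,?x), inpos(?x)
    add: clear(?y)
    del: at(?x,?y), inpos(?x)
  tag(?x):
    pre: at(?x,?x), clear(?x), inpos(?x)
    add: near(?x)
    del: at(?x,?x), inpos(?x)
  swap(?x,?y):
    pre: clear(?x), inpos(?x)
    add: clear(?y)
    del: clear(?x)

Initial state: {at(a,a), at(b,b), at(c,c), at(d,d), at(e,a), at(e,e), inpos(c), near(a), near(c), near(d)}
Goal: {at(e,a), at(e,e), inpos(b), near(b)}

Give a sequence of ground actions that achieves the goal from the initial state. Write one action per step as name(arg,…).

1. bind(c,b)  →  {at(a,a), at(b,b), at(c,c), at(d,d), at(e,a), at(e,e), clear(b), clear(c), near(a), near(c), near(d)}
2. push(b,a)  →  {at(b,b), at(c,c), at(d,d), at(e,a), at(e,e), clear(b), clear(c), inpos(b), near(c), near(d)}
3. tag(b)  →  {at(c,c), at(d,d), at(e,a), at(e,e), clear(b), clear(c), near(b), near(c), near(d)}
4. push(b,c)  →  {at(d,d), at(e,a), at(e,e), clear(b), clear(c), inpos(b), near(b), near(d)}

bind(c,b); push(b,a); tag(b); push(b,c)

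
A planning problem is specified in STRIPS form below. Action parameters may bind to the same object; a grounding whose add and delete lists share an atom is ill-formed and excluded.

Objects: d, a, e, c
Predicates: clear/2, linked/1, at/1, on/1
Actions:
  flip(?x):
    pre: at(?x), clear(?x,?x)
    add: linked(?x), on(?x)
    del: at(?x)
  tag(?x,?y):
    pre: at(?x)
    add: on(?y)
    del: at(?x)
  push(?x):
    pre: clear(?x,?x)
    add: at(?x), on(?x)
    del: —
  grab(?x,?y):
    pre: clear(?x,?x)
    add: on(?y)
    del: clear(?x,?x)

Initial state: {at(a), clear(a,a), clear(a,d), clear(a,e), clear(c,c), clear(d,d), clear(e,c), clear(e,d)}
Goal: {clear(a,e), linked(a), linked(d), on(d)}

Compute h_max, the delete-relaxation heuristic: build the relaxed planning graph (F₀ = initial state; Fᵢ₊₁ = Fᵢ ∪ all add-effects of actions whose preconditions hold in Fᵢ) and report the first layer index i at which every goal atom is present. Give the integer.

2

F0 = init (8 atoms)
F1 = F0 ∪ {at(c), at(d), linked(a), on(a), on(c), on(d), on(e)}  (15 atoms)
F2 = F1 ∪ {linked(c), linked(d)}  (17 atoms)
goal ⊆ F2  ⇒  h_max = 2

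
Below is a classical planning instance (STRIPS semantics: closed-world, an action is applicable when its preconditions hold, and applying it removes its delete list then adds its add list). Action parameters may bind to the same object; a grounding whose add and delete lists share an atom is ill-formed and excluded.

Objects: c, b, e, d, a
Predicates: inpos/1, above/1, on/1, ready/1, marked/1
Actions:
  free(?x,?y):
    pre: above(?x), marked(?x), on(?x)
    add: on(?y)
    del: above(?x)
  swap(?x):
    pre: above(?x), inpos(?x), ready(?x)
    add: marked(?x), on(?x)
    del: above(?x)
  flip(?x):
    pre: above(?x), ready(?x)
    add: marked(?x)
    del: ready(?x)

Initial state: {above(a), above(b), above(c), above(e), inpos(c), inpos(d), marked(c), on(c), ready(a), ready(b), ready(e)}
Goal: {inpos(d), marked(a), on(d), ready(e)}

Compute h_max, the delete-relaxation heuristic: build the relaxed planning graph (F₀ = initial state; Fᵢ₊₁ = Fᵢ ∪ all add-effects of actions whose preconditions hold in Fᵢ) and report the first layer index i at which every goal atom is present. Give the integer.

1

F0 = init (11 atoms)
F1 = F0 ∪ {marked(a), marked(b), marked(e), on(a), on(b), on(d), on(e)}  (18 atoms)
goal ⊆ F1  ⇒  h_max = 1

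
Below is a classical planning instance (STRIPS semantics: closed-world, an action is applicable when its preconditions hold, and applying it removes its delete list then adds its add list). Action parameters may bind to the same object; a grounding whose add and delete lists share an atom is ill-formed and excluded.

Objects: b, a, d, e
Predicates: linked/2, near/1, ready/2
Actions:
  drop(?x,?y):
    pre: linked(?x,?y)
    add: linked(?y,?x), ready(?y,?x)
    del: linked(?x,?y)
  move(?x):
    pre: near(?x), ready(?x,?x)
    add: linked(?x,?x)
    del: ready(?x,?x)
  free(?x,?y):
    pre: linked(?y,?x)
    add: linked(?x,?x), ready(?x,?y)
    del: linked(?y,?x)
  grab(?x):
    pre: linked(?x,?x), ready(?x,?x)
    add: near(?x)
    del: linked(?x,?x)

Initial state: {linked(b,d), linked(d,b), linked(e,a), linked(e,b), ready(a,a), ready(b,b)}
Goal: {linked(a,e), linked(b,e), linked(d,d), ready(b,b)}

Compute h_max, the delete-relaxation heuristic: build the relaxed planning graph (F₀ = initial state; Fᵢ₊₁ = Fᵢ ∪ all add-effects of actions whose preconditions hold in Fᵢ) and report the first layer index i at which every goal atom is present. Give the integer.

1

F0 = init (6 atoms)
F1 = F0 ∪ {linked(a,a), linked(a,e), linked(b,b), linked(b,e), linked(d,d), ready(a,e), ready(b,d), ready(b,e), ready(d,b)}  (15 atoms)
goal ⊆ F1  ⇒  h_max = 1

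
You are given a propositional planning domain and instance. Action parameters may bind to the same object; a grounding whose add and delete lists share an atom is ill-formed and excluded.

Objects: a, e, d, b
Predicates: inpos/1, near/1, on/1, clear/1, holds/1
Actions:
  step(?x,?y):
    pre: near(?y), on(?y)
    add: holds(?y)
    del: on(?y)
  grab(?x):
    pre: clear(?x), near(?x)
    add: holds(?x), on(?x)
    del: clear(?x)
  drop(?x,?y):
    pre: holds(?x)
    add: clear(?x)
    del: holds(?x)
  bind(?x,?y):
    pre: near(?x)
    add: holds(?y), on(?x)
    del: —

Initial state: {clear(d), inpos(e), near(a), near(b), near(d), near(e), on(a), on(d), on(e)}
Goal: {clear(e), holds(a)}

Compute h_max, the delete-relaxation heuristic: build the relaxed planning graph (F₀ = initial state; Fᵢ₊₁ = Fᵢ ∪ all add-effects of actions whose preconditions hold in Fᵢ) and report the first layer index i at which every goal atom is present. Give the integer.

2

F0 = init (9 atoms)
F1 = F0 ∪ {holds(a), holds(b), holds(d), holds(e), on(b)}  (14 atoms)
F2 = F1 ∪ {clear(a), clear(b), clear(e)}  (17 atoms)
goal ⊆ F2  ⇒  h_max = 2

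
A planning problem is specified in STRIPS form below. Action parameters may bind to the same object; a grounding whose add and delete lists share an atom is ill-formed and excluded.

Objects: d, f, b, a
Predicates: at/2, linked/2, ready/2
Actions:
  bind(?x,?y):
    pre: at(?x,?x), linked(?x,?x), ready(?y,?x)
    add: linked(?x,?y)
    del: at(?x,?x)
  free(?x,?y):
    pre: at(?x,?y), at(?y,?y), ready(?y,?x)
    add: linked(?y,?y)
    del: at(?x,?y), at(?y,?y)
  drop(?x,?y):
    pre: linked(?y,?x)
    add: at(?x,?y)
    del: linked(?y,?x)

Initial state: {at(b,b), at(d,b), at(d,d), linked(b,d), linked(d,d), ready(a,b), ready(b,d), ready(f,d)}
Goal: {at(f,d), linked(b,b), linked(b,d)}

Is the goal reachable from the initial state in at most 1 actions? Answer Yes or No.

1. bind(d,f)  →  {at(b,b), at(d,b), linked(b,d), linked(d,d), linked(d,f), ready(a,b), ready(b,d), ready(f,d)}
2. free(d,b)  →  {linked(b,b), linked(b,d), linked(d,d), linked(d,f), ready(a,b), ready(b,d), ready(f,d)}
3. drop(f,d)  →  {at(f,d), linked(b,b), linked(b,d), linked(d,d), ready(a,b), ready(b,d), ready(f,d)}
optimal plan length = 3; 3 > 1

No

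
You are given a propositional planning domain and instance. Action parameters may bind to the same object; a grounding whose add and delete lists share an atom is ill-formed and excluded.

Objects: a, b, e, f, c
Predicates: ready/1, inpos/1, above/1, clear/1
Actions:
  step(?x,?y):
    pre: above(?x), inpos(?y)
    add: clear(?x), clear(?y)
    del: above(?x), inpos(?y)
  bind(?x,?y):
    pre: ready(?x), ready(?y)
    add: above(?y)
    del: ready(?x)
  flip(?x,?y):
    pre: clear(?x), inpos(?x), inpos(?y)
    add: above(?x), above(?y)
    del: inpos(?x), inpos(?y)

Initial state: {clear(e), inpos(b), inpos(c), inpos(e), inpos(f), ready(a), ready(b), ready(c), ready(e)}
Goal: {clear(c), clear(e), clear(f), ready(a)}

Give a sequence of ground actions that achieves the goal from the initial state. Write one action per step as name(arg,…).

bind(b,c); step(c,f)

1. bind(b,c)  →  {above(c), clear(e), inpos(b), inpos(c), inpos(e), inpos(f), ready(a), ready(c), ready(e)}
2. step(c,f)  →  {clear(c), clear(e), clear(f), inpos(b), inpos(c), inpos(e), ready(a), ready(c), ready(e)}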